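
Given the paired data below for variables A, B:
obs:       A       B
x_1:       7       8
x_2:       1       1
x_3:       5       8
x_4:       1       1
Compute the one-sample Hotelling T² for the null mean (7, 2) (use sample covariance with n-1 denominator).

Step 1 — sample mean vector:
  mean(A) = (7 + 1 + 5 + 1) / 4 = 14/4 = 3.5
  mean(B) = (8 + 1 + 8 + 1) / 4 = 18/4 = 4.5
  x̄ = (3.5, 4.5),  deviation x̄ - mu_0 = (3.5, 4.5) - (7, 2) = (-3.5, 2.5).

Step 2 — sample covariance matrix, S[i,j] = (1/(n-1)) · Σ_k (x_{k,i} - mean_i) · (x_{k,j} - mean_j), divisor n-1 = 3:
  S[A,A] = ((3.5)·(3.5) + (-2.5)·(-2.5) + (1.5)·(1.5) + (-2.5)·(-2.5)) / 3 = 27/3 = 9
  S[A,B] = ((3.5)·(3.5) + (-2.5)·(-3.5) + (1.5)·(3.5) + (-2.5)·(-3.5)) / 3 = 35/3 = 11.6667
  S[B,B] = ((3.5)·(3.5) + (-3.5)·(-3.5) + (3.5)·(3.5) + (-3.5)·(-3.5)) / 3 = 49/3 = 16.3333
  S = [[9, 11.6667],
 [11.6667, 16.3333]].

Step 3 — invert S. det(S) = 9·16.3333 - (11.6667)² = 10.8889.
  S^{-1} = (1/det) · [[d, -b], [-b, a]] = [[1.5, -1.0714],
 [-1.0714, 0.8265]].

Step 4 — quadratic form (x̄ - mu_0)^T · S^{-1} · (x̄ - mu_0):
  S^{-1} · (x̄ - mu_0) = (-7.9286, 5.8163),
  (x̄ - mu_0)^T · [...] = (-3.5)·(-7.9286) + (2.5)·(5.8163) = 42.2908.

Step 5 — scale by n: T² = 4 · 42.2908 = 169.1633.

T² ≈ 169.1633


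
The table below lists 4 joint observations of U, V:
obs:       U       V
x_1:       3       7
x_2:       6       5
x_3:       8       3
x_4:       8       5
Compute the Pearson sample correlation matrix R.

Step 1 — column means:
  mean(U) = (3 + 6 + 8 + 8) / 4 = 25/4 = 6.25
  mean(V) = (7 + 5 + 3 + 5) / 4 = 20/4 = 5

Step 2 — sample variances and covariances s[i,j] = (1/(n-1)) · Σ_k (x_{k,i} - mean_i) · (x_{k,j} - mean_j), with n-1 = 3:
  s[U,U] = ((-3.25)·(-3.25) + (-0.25)·(-0.25) + (1.75)·(1.75) + (1.75)·(1.75)) / 3 = 16.75/3 = 5.5833
  s[U,V] = ((-3.25)·(2) + (-0.25)·(0) + (1.75)·(-2) + (1.75)·(0)) / 3 = -10/3 = -3.3333
  s[V,V] = ((2)·(2) + (0)·(0) + (-2)·(-2) + (0)·(0)) / 3 = 8/3 = 2.6667
  Sample standard deviations s_i = √(s[i,i]):
  s(U) = √(5.5833) = 2.3629
  s(V) = √(2.6667) = 1.633

Step 3 — r_{ij} = s_{ij} / (s_i · s_j):
  r[U,U] = 1 (diagonal).
  r[U,V] = -3.3333 / (2.3629 · 1.633) = -3.3333 / 3.8586 = -0.8639
  r[V,V] = 1 (diagonal).

R is symmetric with unit diagonal. Assembling:

R = [[1, -0.8639],
 [-0.8639, 1]]


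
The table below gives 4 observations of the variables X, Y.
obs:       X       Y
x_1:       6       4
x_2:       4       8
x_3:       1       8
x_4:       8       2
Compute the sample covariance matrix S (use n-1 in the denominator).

Step 1 — column means:
  mean(X) = (6 + 4 + 1 + 8) / 4 = 19/4 = 4.75
  mean(Y) = (4 + 8 + 8 + 2) / 4 = 22/4 = 5.5

Step 2 — sample covariance S[i,j] = (1/(n-1)) · Σ_k (x_{k,i} - mean_i) · (x_{k,j} - mean_j), with n-1 = 3.
  S[X,X] = ((1.25)·(1.25) + (-0.75)·(-0.75) + (-3.75)·(-3.75) + (3.25)·(3.25)) / 3 = 26.75/3 = 8.9167
  S[X,Y] = ((1.25)·(-1.5) + (-0.75)·(2.5) + (-3.75)·(2.5) + (3.25)·(-3.5)) / 3 = -24.5/3 = -8.1667
  S[Y,Y] = ((-1.5)·(-1.5) + (2.5)·(2.5) + (2.5)·(2.5) + (-3.5)·(-3.5)) / 3 = 27/3 = 9

S is symmetric (S[j,i] = S[i,j]). Assembling:

S = [[8.9167, -8.1667],
 [-8.1667, 9]]


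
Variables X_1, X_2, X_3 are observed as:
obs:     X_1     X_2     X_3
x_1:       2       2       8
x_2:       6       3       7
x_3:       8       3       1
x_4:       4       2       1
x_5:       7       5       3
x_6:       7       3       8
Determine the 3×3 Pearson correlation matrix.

Step 1 — column means:
  mean(X_1) = (2 + 6 + 8 + 4 + 7 + 7) / 6 = 34/6 = 5.6667
  mean(X_2) = (2 + 3 + 3 + 2 + 5 + 3) / 6 = 18/6 = 3
  mean(X_3) = (8 + 7 + 1 + 1 + 3 + 8) / 6 = 28/6 = 4.6667

Step 2 — sample variances and covariances s[i,j] = (1/(n-1)) · Σ_k (x_{k,i} - mean_i) · (x_{k,j} - mean_j), with n-1 = 5:
  s[X_1,X_1] = ((-3.6667)·(-3.6667) + (0.3333)·(0.3333) + (2.3333)·(2.3333) + (-1.6667)·(-1.6667) + (1.3333)·(1.3333) + (1.3333)·(1.3333)) / 5 = 25.3333/5 = 5.0667
  s[X_1,X_2] = ((-3.6667)·(-1) + (0.3333)·(0) + (2.3333)·(0) + (-1.6667)·(-1) + (1.3333)·(2) + (1.3333)·(0)) / 5 = 8/5 = 1.6
  s[X_1,X_3] = ((-3.6667)·(3.3333) + (0.3333)·(2.3333) + (2.3333)·(-3.6667) + (-1.6667)·(-3.6667) + (1.3333)·(-1.6667) + (1.3333)·(3.3333)) / 5 = -11.6667/5 = -2.3333
  s[X_2,X_2] = ((-1)·(-1) + (0)·(0) + (0)·(0) + (-1)·(-1) + (2)·(2) + (0)·(0)) / 5 = 6/5 = 1.2
  s[X_2,X_3] = ((-1)·(3.3333) + (0)·(2.3333) + (0)·(-3.6667) + (-1)·(-3.6667) + (2)·(-1.6667) + (0)·(3.3333)) / 5 = -3/5 = -0.6
  s[X_3,X_3] = ((3.3333)·(3.3333) + (2.3333)·(2.3333) + (-3.6667)·(-3.6667) + (-3.6667)·(-3.6667) + (-1.6667)·(-1.6667) + (3.3333)·(3.3333)) / 5 = 57.3333/5 = 11.4667
  Sample standard deviations s_i = √(s[i,i]):
  s(X_1) = √(5.0667) = 2.2509
  s(X_2) = √(1.2) = 1.0954
  s(X_3) = √(11.4667) = 3.3862

Step 3 — r_{ij} = s_{ij} / (s_i · s_j):
  r[X_1,X_1] = 1 (diagonal).
  r[X_1,X_2] = 1.6 / (2.2509 · 1.0954) = 1.6 / 2.4658 = 0.6489
  r[X_1,X_3] = -2.3333 / (2.2509 · 3.3862) = -2.3333 / 7.6222 = -0.3061
  r[X_2,X_2] = 1 (diagonal).
  r[X_2,X_3] = -0.6 / (1.0954 · 3.3862) = -0.6 / 3.7094 = -0.1617
  r[X_3,X_3] = 1 (diagonal).

R is symmetric with unit diagonal. Assembling:

R = [[1, 0.6489, -0.3061],
 [0.6489, 1, -0.1617],
 [-0.3061, -0.1617, 1]]


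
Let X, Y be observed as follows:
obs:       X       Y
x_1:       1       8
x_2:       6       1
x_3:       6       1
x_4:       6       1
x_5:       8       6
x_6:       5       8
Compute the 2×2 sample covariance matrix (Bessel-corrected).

Step 1 — column means:
  mean(X) = (1 + 6 + 6 + 6 + 8 + 5) / 6 = 32/6 = 5.3333
  mean(Y) = (8 + 1 + 1 + 1 + 6 + 8) / 6 = 25/6 = 4.1667

Step 2 — sample covariance S[i,j] = (1/(n-1)) · Σ_k (x_{k,i} - mean_i) · (x_{k,j} - mean_j), with n-1 = 5.
  S[X,X] = ((-4.3333)·(-4.3333) + (0.6667)·(0.6667) + (0.6667)·(0.6667) + (0.6667)·(0.6667) + (2.6667)·(2.6667) + (-0.3333)·(-0.3333)) / 5 = 27.3333/5 = 5.4667
  S[X,Y] = ((-4.3333)·(3.8333) + (0.6667)·(-3.1667) + (0.6667)·(-3.1667) + (0.6667)·(-3.1667) + (2.6667)·(1.8333) + (-0.3333)·(3.8333)) / 5 = -19.3333/5 = -3.8667
  S[Y,Y] = ((3.8333)·(3.8333) + (-3.1667)·(-3.1667) + (-3.1667)·(-3.1667) + (-3.1667)·(-3.1667) + (1.8333)·(1.8333) + (3.8333)·(3.8333)) / 5 = 62.8333/5 = 12.5667

S is symmetric (S[j,i] = S[i,j]). Assembling:

S = [[5.4667, -3.8667],
 [-3.8667, 12.5667]]


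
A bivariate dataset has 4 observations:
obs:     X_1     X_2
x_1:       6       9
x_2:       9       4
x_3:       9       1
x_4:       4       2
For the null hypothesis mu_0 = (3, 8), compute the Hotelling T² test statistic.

Step 1 — sample mean vector:
  mean(X_1) = (6 + 9 + 9 + 4) / 4 = 28/4 = 7
  mean(X_2) = (9 + 4 + 1 + 2) / 4 = 16/4 = 4
  x̄ = (7, 4),  deviation x̄ - mu_0 = (7, 4) - (3, 8) = (4, -4).

Step 2 — sample covariance matrix, S[i,j] = (1/(n-1)) · Σ_k (x_{k,i} - mean_i) · (x_{k,j} - mean_j), divisor n-1 = 3:
  S[X_1,X_1] = ((-1)·(-1) + (2)·(2) + (2)·(2) + (-3)·(-3)) / 3 = 18/3 = 6
  S[X_1,X_2] = ((-1)·(5) + (2)·(0) + (2)·(-3) + (-3)·(-2)) / 3 = -5/3 = -1.6667
  S[X_2,X_2] = ((5)·(5) + (0)·(0) + (-3)·(-3) + (-2)·(-2)) / 3 = 38/3 = 12.6667
  S = [[6, -1.6667],
 [-1.6667, 12.6667]].

Step 3 — invert S. det(S) = 6·12.6667 - (-1.6667)² = 73.2222.
  S^{-1} = (1/det) · [[d, -b], [-b, a]] = [[0.173, 0.0228],
 [0.0228, 0.0819]].

Step 4 — quadratic form (x̄ - mu_0)^T · S^{-1} · (x̄ - mu_0):
  S^{-1} · (x̄ - mu_0) = (0.6009, -0.2367),
  (x̄ - mu_0)^T · [...] = (4)·(0.6009) + (-4)·(-0.2367) = 3.3505.

Step 5 — scale by n: T² = 4 · 3.3505 = 13.4021.

T² ≈ 13.4021


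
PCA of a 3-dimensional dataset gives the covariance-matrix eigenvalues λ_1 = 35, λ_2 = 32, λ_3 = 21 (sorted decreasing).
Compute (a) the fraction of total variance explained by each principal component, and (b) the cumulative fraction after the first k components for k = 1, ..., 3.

Step 1 — total variance = trace(Sigma) = Σ λ_i = 35 + 32 + 21 = 88.

Step 2 — fraction explained by component i = λ_i / Σ λ:
  PC1: 35/88 = 0.3977
  PC2: 32/88 = 0.3636
  PC3: 21/88 = 0.2386

Step 3 — cumulative fraction after k components = (λ_1 + ... + λ_k) / Σ λ:
  k = 1: 35/88 = 0.3977
  k = 2: (35 + 32)/88 = 67/88 = 0.7614
  k = 3: (35 + 32 + 21)/88 = 88/88 = 1

Summary (fraction, with percent):

explained: PC1 0.3977 (39.77%), PC2 0.3636 (36.36%), PC3 0.2386 (23.86%);  cumulative: 0.3977, 0.7614, 1


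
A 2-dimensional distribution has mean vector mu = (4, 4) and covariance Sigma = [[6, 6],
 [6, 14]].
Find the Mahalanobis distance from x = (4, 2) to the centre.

Step 1 — centre the observation: (x - mu) = (0, -2).

Step 2 — invert Sigma. det(Sigma) = 6·14 - (6)² = 48.
  Sigma^{-1} = (1/det) · [[d, -b], [-b, a]] = [[0.2917, -0.125],
 [-0.125, 0.125]].

Step 3 — form the quadratic (x - mu)^T · Sigma^{-1} · (x - mu):
  Sigma^{-1} · (x - mu) = (0.25, -0.25).
  (x - mu)^T · [Sigma^{-1} · (x - mu)] = (0)·(0.25) + (-2)·(-0.25) = 0.5.

Step 4 — take square root: d = √(0.5) ≈ 0.7071.

d(x, mu) = √(0.5) ≈ 0.7071


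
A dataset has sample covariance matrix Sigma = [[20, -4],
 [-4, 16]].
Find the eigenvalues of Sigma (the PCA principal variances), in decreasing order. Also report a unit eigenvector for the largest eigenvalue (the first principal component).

Step 1 — characteristic polynomial of 2×2 Sigma:
  det(Sigma - λI) = λ² - trace · λ + det = 0.
  trace = 20 + 16 = 36, det = 20·16 - (-4)² = 304.
Step 2 — discriminant:
  Δ = trace² - 4·det = 1296 - 1216 = 80.
Step 3 — eigenvalues:
  λ = (trace ± √Δ)/2 = (36 ± 8.9443)/2,
  λ_1 = 22.4721,  λ_2 = 13.5279.

Step 4 — unit eigenvector for λ_1: solve (Sigma - λ_1 I)v = 0. First row:
  (20 - 22.4721)·v_x + (-4)·v_y = 0, i.e. (-2.4721)·v_x + (-4)·v_y = 0,
  so v ∝ (b, λ_1 - a) = (-4, 2.4721); multiply by -1 so the first entry is positive: u = (4, -2.4721).
  ||u|| = √((4)² + (-2.4721)²) = √(22.1115) ≈ 4.7023,
  v_1 = u/||u|| ≈ (0.8507, -0.5257) (||v_1|| = 1).

λ_1 = 22.4721,  λ_2 = 13.5279;  v_1 ≈ (0.8507, -0.5257)


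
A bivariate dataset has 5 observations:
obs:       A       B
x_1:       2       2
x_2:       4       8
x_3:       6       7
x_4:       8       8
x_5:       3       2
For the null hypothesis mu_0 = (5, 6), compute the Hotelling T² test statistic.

Step 1 — sample mean vector:
  mean(A) = (2 + 4 + 6 + 8 + 3) / 5 = 23/5 = 4.6
  mean(B) = (2 + 8 + 7 + 8 + 2) / 5 = 27/5 = 5.4
  x̄ = (4.6, 5.4),  deviation x̄ - mu_0 = (4.6, 5.4) - (5, 6) = (-0.4, -0.6).

Step 2 — sample covariance matrix, S[i,j] = (1/(n-1)) · Σ_k (x_{k,i} - mean_i) · (x_{k,j} - mean_j), divisor n-1 = 4:
  S[A,A] = ((-2.6)·(-2.6) + (-0.6)·(-0.6) + (1.4)·(1.4) + (3.4)·(3.4) + (-1.6)·(-1.6)) / 4 = 23.2/4 = 5.8
  S[A,B] = ((-2.6)·(-3.4) + (-0.6)·(2.6) + (1.4)·(1.6) + (3.4)·(2.6) + (-1.6)·(-3.4)) / 4 = 23.8/4 = 5.95
  S[B,B] = ((-3.4)·(-3.4) + (2.6)·(2.6) + (1.6)·(1.6) + (2.6)·(2.6) + (-3.4)·(-3.4)) / 4 = 39.2/4 = 9.8
  S = [[5.8, 5.95],
 [5.95, 9.8]].

Step 3 — invert S. det(S) = 5.8·9.8 - (5.95)² = 21.4375.
  S^{-1} = (1/det) · [[d, -b], [-b, a]] = [[0.4571, -0.2776],
 [-0.2776, 0.2706]].

Step 4 — quadratic form (x̄ - mu_0)^T · S^{-1} · (x̄ - mu_0):
  S^{-1} · (x̄ - mu_0) = (-0.0163, -0.0513),
  (x̄ - mu_0)^T · [...] = (-0.4)·(-0.0163) + (-0.6)·(-0.0513) = 0.0373.

Step 5 — scale by n: T² = 5 · 0.0373 = 0.1866.

T² ≈ 0.1866


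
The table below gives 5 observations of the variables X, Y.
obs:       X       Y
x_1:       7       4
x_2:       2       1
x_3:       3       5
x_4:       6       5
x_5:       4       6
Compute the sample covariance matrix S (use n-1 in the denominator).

Step 1 — column means:
  mean(X) = (7 + 2 + 3 + 6 + 4) / 5 = 22/5 = 4.4
  mean(Y) = (4 + 1 + 5 + 5 + 6) / 5 = 21/5 = 4.2

Step 2 — sample covariance S[i,j] = (1/(n-1)) · Σ_k (x_{k,i} - mean_i) · (x_{k,j} - mean_j), with n-1 = 4.
  S[X,X] = ((2.6)·(2.6) + (-2.4)·(-2.4) + (-1.4)·(-1.4) + (1.6)·(1.6) + (-0.4)·(-0.4)) / 4 = 17.2/4 = 4.3
  S[X,Y] = ((2.6)·(-0.2) + (-2.4)·(-3.2) + (-1.4)·(0.8) + (1.6)·(0.8) + (-0.4)·(1.8)) / 4 = 6.6/4 = 1.65
  S[Y,Y] = ((-0.2)·(-0.2) + (-3.2)·(-3.2) + (0.8)·(0.8) + (0.8)·(0.8) + (1.8)·(1.8)) / 4 = 14.8/4 = 3.7

S is symmetric (S[j,i] = S[i,j]). Assembling:

S = [[4.3, 1.65],
 [1.65, 3.7]]


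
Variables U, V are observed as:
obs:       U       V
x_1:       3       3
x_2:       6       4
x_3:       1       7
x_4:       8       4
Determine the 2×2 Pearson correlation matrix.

Step 1 — column means:
  mean(U) = (3 + 6 + 1 + 8) / 4 = 18/4 = 4.5
  mean(V) = (3 + 4 + 7 + 4) / 4 = 18/4 = 4.5

Step 2 — sample variances and covariances s[i,j] = (1/(n-1)) · Σ_k (x_{k,i} - mean_i) · (x_{k,j} - mean_j), with n-1 = 3:
  s[U,U] = ((-1.5)·(-1.5) + (1.5)·(1.5) + (-3.5)·(-3.5) + (3.5)·(3.5)) / 3 = 29/3 = 9.6667
  s[U,V] = ((-1.5)·(-1.5) + (1.5)·(-0.5) + (-3.5)·(2.5) + (3.5)·(-0.5)) / 3 = -9/3 = -3
  s[V,V] = ((-1.5)·(-1.5) + (-0.5)·(-0.5) + (2.5)·(2.5) + (-0.5)·(-0.5)) / 3 = 9/3 = 3
  Sample standard deviations s_i = √(s[i,i]):
  s(U) = √(9.6667) = 3.1091
  s(V) = √(3) = 1.7321

Step 3 — r_{ij} = s_{ij} / (s_i · s_j):
  r[U,U] = 1 (diagonal).
  r[U,V] = -3 / (3.1091 · 1.7321) = -3 / 5.3852 = -0.5571
  r[V,V] = 1 (diagonal).

R is symmetric with unit diagonal. Assembling:

R = [[1, -0.5571],
 [-0.5571, 1]]


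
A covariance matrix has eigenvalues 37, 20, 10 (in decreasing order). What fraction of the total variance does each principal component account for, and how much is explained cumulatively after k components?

Step 1 — total variance = trace(Sigma) = Σ λ_i = 37 + 20 + 10 = 67.

Step 2 — fraction explained by component i = λ_i / Σ λ:
  PC1: 37/67 = 0.5522
  PC2: 20/67 = 0.2985
  PC3: 10/67 = 0.1493

Step 3 — cumulative fraction after k components = (λ_1 + ... + λ_k) / Σ λ:
  k = 1: 37/67 = 0.5522
  k = 2: (37 + 20)/67 = 57/67 = 0.8507
  k = 3: (37 + 20 + 10)/67 = 67/67 = 1

Summary (fraction, with percent):

explained: PC1 0.5522 (55.22%), PC2 0.2985 (29.85%), PC3 0.1493 (14.93%);  cumulative: 0.5522, 0.8507, 1


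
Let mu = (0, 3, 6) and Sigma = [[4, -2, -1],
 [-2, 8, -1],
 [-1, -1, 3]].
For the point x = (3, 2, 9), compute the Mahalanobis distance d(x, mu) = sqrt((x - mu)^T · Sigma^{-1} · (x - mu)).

Step 1 — centre the observation: (x - mu) = (3, -1, 3).

Step 2 — invert Sigma (cofactor / det for 3×3, or solve directly):
  Sigma^{-1} = [[0.3382, 0.1029, 0.1471],
 [0.1029, 0.1618, 0.0882],
 [0.1471, 0.0882, 0.4118]].

Step 3 — form the quadratic (x - mu)^T · Sigma^{-1} · (x - mu):
  Sigma^{-1} · (x - mu) = (1.3529, 0.4118, 1.5882).
  (x - mu)^T · [Sigma^{-1} · (x - mu)] = (3)·(1.3529) + (-1)·(0.4118) + (3)·(1.5882) = 8.4118.

Step 4 — take square root: d = √(8.4118) ≈ 2.9003.

d(x, mu) = √(8.4118) ≈ 2.9003


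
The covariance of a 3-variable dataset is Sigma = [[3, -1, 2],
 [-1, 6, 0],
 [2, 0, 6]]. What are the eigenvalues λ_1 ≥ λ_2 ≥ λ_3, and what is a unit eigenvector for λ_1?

Step 1 — characteristic polynomial p(λ) = det(λI - Sigma) = λ³ - tr·λ² + c_1·λ - det, where tr = trace, c_1 = sum of the principal 2×2 minors, det = det(Sigma):
  tr = 3 + 6 + 6 = 15,
  c_1 = (3·6 - (-1)²) + (3·6 - (2)²) + (6·6 - (0)²) = 17 + 14 + 36 = 67,
  det = 3·(6·6 - (0)²) - (-1)·((-1)·6 - (0)·(2)) + (2)·((-1)·(0) - 6·(2)) = 3·(36) - (-1)·(-6) + (2)·(-12) = 78.
  So p(λ) = λ³ - 15λ² + 67λ - 78.
Step 2 — look for an integer root (rational root theorem: any rational root is an integer divisor of 78). Testing λ = 6:
  p(6) = 216 - 540 + 402 - 78 = 0  ✓
  Dividing out (λ - 6): p(λ) = (λ - 6)(λ² - 9λ + 13).
Step 3 — remaining eigenvalues from the quadratic λ² - 9λ + 13 = 0:
  Δ = 9² - 4·13 = 81 - 52 = 29,  λ = (9 ± √29)/2 = (9 ± 5.3852)/2 ≈ 7.1926 or 1.8074.
  Sorted: λ_1 = 7.1926,  λ_2 = 6,  λ_3 = 1.8074  (check: sum = 15 = tr ✓).

Step 4 — unit eigenvector for λ_1 ≈ 7.1926: v spans the null space of (Sigma - λ_1 I), whose rows are
  r_1 = (-4.1926, -1, 2),  r_2 = (-1, -1.1926, 0),  r_3 = (2, 0, -1.1926).
  v is orthogonal to every row, so take v ∝ r_1 × r_2 = ((-1)·(0) - (2)·(-1.1926), (2)·(-1) - (-4.1926)·(0), (-4.1926)·(-1.1926) - (-1)·(-1)) ≈ (2.3852, -2, 4).
  Let u = (2.3852, -2, 4).
  ||u|| = √((2.3852)² + (-2)² + (4)²) = √(25.689) ≈ 5.0684,  v_1 = u/||u|| ≈ (0.4706, -0.3946, 0.7892) (||v_1|| = 1).

λ_1 = 7.1926,  λ_2 = 6,  λ_3 = 1.8074;  v_1 ≈ (0.4706, -0.3946, 0.7892)


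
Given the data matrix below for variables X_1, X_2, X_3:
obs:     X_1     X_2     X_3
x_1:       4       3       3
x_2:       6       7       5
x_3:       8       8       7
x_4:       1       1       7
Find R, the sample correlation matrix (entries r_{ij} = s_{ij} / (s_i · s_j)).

Step 1 — column means:
  mean(X_1) = (4 + 6 + 8 + 1) / 4 = 19/4 = 4.75
  mean(X_2) = (3 + 7 + 8 + 1) / 4 = 19/4 = 4.75
  mean(X_3) = (3 + 5 + 7 + 7) / 4 = 22/4 = 5.5

Step 2 — sample variances and covariances s[i,j] = (1/(n-1)) · Σ_k (x_{k,i} - mean_i) · (x_{k,j} - mean_j), with n-1 = 3:
  s[X_1,X_1] = ((-0.75)·(-0.75) + (1.25)·(1.25) + (3.25)·(3.25) + (-3.75)·(-3.75)) / 3 = 26.75/3 = 8.9167
  s[X_1,X_2] = ((-0.75)·(-1.75) + (1.25)·(2.25) + (3.25)·(3.25) + (-3.75)·(-3.75)) / 3 = 28.75/3 = 9.5833
  s[X_1,X_3] = ((-0.75)·(-2.5) + (1.25)·(-0.5) + (3.25)·(1.5) + (-3.75)·(1.5)) / 3 = 0.5/3 = 0.1667
  s[X_2,X_2] = ((-1.75)·(-1.75) + (2.25)·(2.25) + (3.25)·(3.25) + (-3.75)·(-3.75)) / 3 = 32.75/3 = 10.9167
  s[X_2,X_3] = ((-1.75)·(-2.5) + (2.25)·(-0.5) + (3.25)·(1.5) + (-3.75)·(1.5)) / 3 = 2.5/3 = 0.8333
  s[X_3,X_3] = ((-2.5)·(-2.5) + (-0.5)·(-0.5) + (1.5)·(1.5) + (1.5)·(1.5)) / 3 = 11/3 = 3.6667
  Sample standard deviations s_i = √(s[i,i]):
  s(X_1) = √(8.9167) = 2.9861
  s(X_2) = √(10.9167) = 3.304
  s(X_3) = √(3.6667) = 1.9149

Step 3 — r_{ij} = s_{ij} / (s_i · s_j):
  r[X_1,X_1] = 1 (diagonal).
  r[X_1,X_2] = 9.5833 / (2.9861 · 3.304) = 9.5833 / 9.8661 = 0.9713
  r[X_1,X_3] = 0.1667 / (2.9861 · 1.9149) = 0.1667 / 5.7179 = 0.0291
  r[X_2,X_2] = 1 (diagonal).
  r[X_2,X_3] = 0.8333 / (3.304 · 1.9149) = 0.8333 / 6.3268 = 0.1317
  r[X_3,X_3] = 1 (diagonal).

R is symmetric with unit diagonal. Assembling:

R = [[1, 0.9713, 0.0291],
 [0.9713, 1, 0.1317],
 [0.0291, 0.1317, 1]]


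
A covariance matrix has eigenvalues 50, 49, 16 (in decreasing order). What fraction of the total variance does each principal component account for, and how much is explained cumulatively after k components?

Step 1 — total variance = trace(Sigma) = Σ λ_i = 50 + 49 + 16 = 115.

Step 2 — fraction explained by component i = λ_i / Σ λ:
  PC1: 50/115 = 0.4348
  PC2: 49/115 = 0.4261
  PC3: 16/115 = 0.1391

Step 3 — cumulative fraction after k components = (λ_1 + ... + λ_k) / Σ λ:
  k = 1: 50/115 = 0.4348
  k = 2: (50 + 49)/115 = 99/115 = 0.8609
  k = 3: (50 + 49 + 16)/115 = 115/115 = 1

Summary (fraction, with percent):

explained: PC1 0.4348 (43.48%), PC2 0.4261 (42.61%), PC3 0.1391 (13.91%);  cumulative: 0.4348, 0.8609, 1


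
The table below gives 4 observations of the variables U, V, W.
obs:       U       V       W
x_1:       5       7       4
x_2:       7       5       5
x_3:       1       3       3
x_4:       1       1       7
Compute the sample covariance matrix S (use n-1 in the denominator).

Step 1 — column means:
  mean(U) = (5 + 7 + 1 + 1) / 4 = 14/4 = 3.5
  mean(V) = (7 + 5 + 3 + 1) / 4 = 16/4 = 4
  mean(W) = (4 + 5 + 3 + 7) / 4 = 19/4 = 4.75

Step 2 — sample covariance S[i,j] = (1/(n-1)) · Σ_k (x_{k,i} - mean_i) · (x_{k,j} - mean_j), with n-1 = 3.
  S[U,U] = ((1.5)·(1.5) + (3.5)·(3.5) + (-2.5)·(-2.5) + (-2.5)·(-2.5)) / 3 = 27/3 = 9
  S[U,V] = ((1.5)·(3) + (3.5)·(1) + (-2.5)·(-1) + (-2.5)·(-3)) / 3 = 18/3 = 6
  S[U,W] = ((1.5)·(-0.75) + (3.5)·(0.25) + (-2.5)·(-1.75) + (-2.5)·(2.25)) / 3 = -1.5/3 = -0.5
  S[V,V] = ((3)·(3) + (1)·(1) + (-1)·(-1) + (-3)·(-3)) / 3 = 20/3 = 6.6667
  S[V,W] = ((3)·(-0.75) + (1)·(0.25) + (-1)·(-1.75) + (-3)·(2.25)) / 3 = -7/3 = -2.3333
  S[W,W] = ((-0.75)·(-0.75) + (0.25)·(0.25) + (-1.75)·(-1.75) + (2.25)·(2.25)) / 3 = 8.75/3 = 2.9167

S is symmetric (S[j,i] = S[i,j]). Assembling:

S = [[9, 6, -0.5],
 [6, 6.6667, -2.3333],
 [-0.5, -2.3333, 2.9167]]


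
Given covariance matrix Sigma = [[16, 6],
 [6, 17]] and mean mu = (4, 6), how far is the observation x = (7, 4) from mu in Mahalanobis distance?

Step 1 — centre the observation: (x - mu) = (3, -2).

Step 2 — invert Sigma. det(Sigma) = 16·17 - (6)² = 236.
  Sigma^{-1} = (1/det) · [[d, -b], [-b, a]] = [[0.072, -0.0254],
 [-0.0254, 0.0678]].

Step 3 — form the quadratic (x - mu)^T · Sigma^{-1} · (x - mu):
  Sigma^{-1} · (x - mu) = (0.2669, -0.2119).
  (x - mu)^T · [Sigma^{-1} · (x - mu)] = (3)·(0.2669) + (-2)·(-0.2119) = 1.2246.

Step 4 — take square root: d = √(1.2246) ≈ 1.1066.

d(x, mu) = √(1.2246) ≈ 1.1066


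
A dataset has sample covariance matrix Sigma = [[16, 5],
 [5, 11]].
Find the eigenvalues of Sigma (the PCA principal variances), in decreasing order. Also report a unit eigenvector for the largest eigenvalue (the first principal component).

Step 1 — characteristic polynomial of 2×2 Sigma:
  det(Sigma - λI) = λ² - trace · λ + det = 0.
  trace = 16 + 11 = 27, det = 16·11 - (5)² = 151.
Step 2 — discriminant:
  Δ = trace² - 4·det = 729 - 604 = 125.
Step 3 — eigenvalues:
  λ = (trace ± √Δ)/2 = (27 ± 11.1803)/2,
  λ_1 = 19.0902,  λ_2 = 7.9098.

Step 4 — unit eigenvector for λ_1: solve (Sigma - λ_1 I)v = 0. First row:
  (16 - 19.0902)·v_x + (5)·v_y = 0, i.e. (-3.0902)·v_x + (5)·v_y = 0,
  so v ∝ (b, λ_1 - a) = (5, 3.0902) = u.
  ||u|| = √((5)² + (3.0902)²) = √(34.5492) ≈ 5.8779,
  v_1 = u/||u|| ≈ (0.8507, 0.5257) (||v_1|| = 1).

λ_1 = 19.0902,  λ_2 = 7.9098;  v_1 ≈ (0.8507, 0.5257)


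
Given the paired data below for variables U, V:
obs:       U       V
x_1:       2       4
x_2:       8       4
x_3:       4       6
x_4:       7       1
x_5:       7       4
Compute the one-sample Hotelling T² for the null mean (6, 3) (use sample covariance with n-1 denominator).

Step 1 — sample mean vector:
  mean(U) = (2 + 8 + 4 + 7 + 7) / 5 = 28/5 = 5.6
  mean(V) = (4 + 4 + 6 + 1 + 4) / 5 = 19/5 = 3.8
  x̄ = (5.6, 3.8),  deviation x̄ - mu_0 = (5.6, 3.8) - (6, 3) = (-0.4, 0.8).

Step 2 — sample covariance matrix, S[i,j] = (1/(n-1)) · Σ_k (x_{k,i} - mean_i) · (x_{k,j} - mean_j), divisor n-1 = 4:
  S[U,U] = ((-3.6)·(-3.6) + (2.4)·(2.4) + (-1.6)·(-1.6) + (1.4)·(1.4) + (1.4)·(1.4)) / 4 = 25.2/4 = 6.3
  S[U,V] = ((-3.6)·(0.2) + (2.4)·(0.2) + (-1.6)·(2.2) + (1.4)·(-2.8) + (1.4)·(0.2)) / 4 = -7.4/4 = -1.85
  S[V,V] = ((0.2)·(0.2) + (0.2)·(0.2) + (2.2)·(2.2) + (-2.8)·(-2.8) + (0.2)·(0.2)) / 4 = 12.8/4 = 3.2
  S = [[6.3, -1.85],
 [-1.85, 3.2]].

Step 3 — invert S. det(S) = 6.3·3.2 - (-1.85)² = 16.7375.
  S^{-1} = (1/det) · [[d, -b], [-b, a]] = [[0.1912, 0.1105],
 [0.1105, 0.3764]].

Step 4 — quadratic form (x̄ - mu_0)^T · S^{-1} · (x̄ - mu_0):
  S^{-1} · (x̄ - mu_0) = (0.0119, 0.2569),
  (x̄ - mu_0)^T · [...] = (-0.4)·(0.0119) + (0.8)·(0.2569) = 0.2007.

Step 5 — scale by n: T² = 5 · 0.2007 = 1.0037.

T² ≈ 1.0037


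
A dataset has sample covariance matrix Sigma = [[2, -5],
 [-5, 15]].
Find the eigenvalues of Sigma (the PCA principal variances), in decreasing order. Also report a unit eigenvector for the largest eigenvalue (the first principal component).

Step 1 — characteristic polynomial of 2×2 Sigma:
  det(Sigma - λI) = λ² - trace · λ + det = 0.
  trace = 2 + 15 = 17, det = 2·15 - (-5)² = 5.
Step 2 — discriminant:
  Δ = trace² - 4·det = 289 - 20 = 269.
Step 3 — eigenvalues:
  λ = (trace ± √Δ)/2 = (17 ± 16.4012)/2,
  λ_1 = 16.7006,  λ_2 = 0.2994.

Step 4 — unit eigenvector for λ_1: solve (Sigma - λ_1 I)v = 0. First row:
  (2 - 16.7006)·v_x + (-5)·v_y = 0, i.e. (-14.7006)·v_x + (-5)·v_y = 0,
  so v ∝ (b, λ_1 - a) = (-5, 14.7006); multiply by -1 so the first entry is positive: u = (5, -14.7006).
  ||u|| = √((5)² + (-14.7006)²) = √(241.1079) ≈ 15.5277,
  v_1 = u/||u|| ≈ (0.322, -0.9467) (||v_1|| = 1).

λ_1 = 16.7006,  λ_2 = 0.2994;  v_1 ≈ (0.322, -0.9467)


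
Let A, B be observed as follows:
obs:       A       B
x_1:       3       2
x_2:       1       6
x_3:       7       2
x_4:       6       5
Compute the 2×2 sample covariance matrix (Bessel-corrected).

Step 1 — column means:
  mean(A) = (3 + 1 + 7 + 6) / 4 = 17/4 = 4.25
  mean(B) = (2 + 6 + 2 + 5) / 4 = 15/4 = 3.75

Step 2 — sample covariance S[i,j] = (1/(n-1)) · Σ_k (x_{k,i} - mean_i) · (x_{k,j} - mean_j), with n-1 = 3.
  S[A,A] = ((-1.25)·(-1.25) + (-3.25)·(-3.25) + (2.75)·(2.75) + (1.75)·(1.75)) / 3 = 22.75/3 = 7.5833
  S[A,B] = ((-1.25)·(-1.75) + (-3.25)·(2.25) + (2.75)·(-1.75) + (1.75)·(1.25)) / 3 = -7.75/3 = -2.5833
  S[B,B] = ((-1.75)·(-1.75) + (2.25)·(2.25) + (-1.75)·(-1.75) + (1.25)·(1.25)) / 3 = 12.75/3 = 4.25

S is symmetric (S[j,i] = S[i,j]). Assembling:

S = [[7.5833, -2.5833],
 [-2.5833, 4.25]]


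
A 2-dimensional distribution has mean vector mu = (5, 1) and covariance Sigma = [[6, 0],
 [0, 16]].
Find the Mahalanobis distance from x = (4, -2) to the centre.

Step 1 — centre the observation: (x - mu) = (-1, -3).

Step 2 — invert Sigma. det(Sigma) = 6·16 - (0)² = 96.
  Sigma^{-1} = (1/det) · [[d, -b], [-b, a]] = [[0.1667, 0],
 [0, 0.0625]].

Step 3 — form the quadratic (x - mu)^T · Sigma^{-1} · (x - mu):
  Sigma^{-1} · (x - mu) = (-0.1667, -0.1875).
  (x - mu)^T · [Sigma^{-1} · (x - mu)] = (-1)·(-0.1667) + (-3)·(-0.1875) = 0.7292.

Step 4 — take square root: d = √(0.7292) ≈ 0.8539.

d(x, mu) = √(0.7292) ≈ 0.8539


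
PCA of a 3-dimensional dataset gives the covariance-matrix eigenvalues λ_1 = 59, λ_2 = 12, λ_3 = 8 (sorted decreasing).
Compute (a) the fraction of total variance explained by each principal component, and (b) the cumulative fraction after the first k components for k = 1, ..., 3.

Step 1 — total variance = trace(Sigma) = Σ λ_i = 59 + 12 + 8 = 79.

Step 2 — fraction explained by component i = λ_i / Σ λ:
  PC1: 59/79 = 0.7468
  PC2: 12/79 = 0.1519
  PC3: 8/79 = 0.1013

Step 3 — cumulative fraction after k components = (λ_1 + ... + λ_k) / Σ λ:
  k = 1: 59/79 = 0.7468
  k = 2: (59 + 12)/79 = 71/79 = 0.8987
  k = 3: (59 + 12 + 8)/79 = 79/79 = 1

Summary (fraction, with percent):

explained: PC1 0.7468 (74.68%), PC2 0.1519 (15.19%), PC3 0.1013 (10.13%);  cumulative: 0.7468, 0.8987, 1


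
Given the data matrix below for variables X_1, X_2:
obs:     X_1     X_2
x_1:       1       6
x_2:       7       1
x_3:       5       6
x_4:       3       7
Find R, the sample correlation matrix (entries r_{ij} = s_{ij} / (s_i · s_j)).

Step 1 — column means:
  mean(X_1) = (1 + 7 + 5 + 3) / 4 = 16/4 = 4
  mean(X_2) = (6 + 1 + 6 + 7) / 4 = 20/4 = 5

Step 2 — sample variances and covariances s[i,j] = (1/(n-1)) · Σ_k (x_{k,i} - mean_i) · (x_{k,j} - mean_j), with n-1 = 3:
  s[X_1,X_1] = ((-3)·(-3) + (3)·(3) + (1)·(1) + (-1)·(-1)) / 3 = 20/3 = 6.6667
  s[X_1,X_2] = ((-3)·(1) + (3)·(-4) + (1)·(1) + (-1)·(2)) / 3 = -16/3 = -5.3333
  s[X_2,X_2] = ((1)·(1) + (-4)·(-4) + (1)·(1) + (2)·(2)) / 3 = 22/3 = 7.3333
  Sample standard deviations s_i = √(s[i,i]):
  s(X_1) = √(6.6667) = 2.582
  s(X_2) = √(7.3333) = 2.708

Step 3 — r_{ij} = s_{ij} / (s_i · s_j):
  r[X_1,X_1] = 1 (diagonal).
  r[X_1,X_2] = -5.3333 / (2.582 · 2.708) = -5.3333 / 6.9921 = -0.7628
  r[X_2,X_2] = 1 (diagonal).

R is symmetric with unit diagonal. Assembling:

R = [[1, -0.7628],
 [-0.7628, 1]]


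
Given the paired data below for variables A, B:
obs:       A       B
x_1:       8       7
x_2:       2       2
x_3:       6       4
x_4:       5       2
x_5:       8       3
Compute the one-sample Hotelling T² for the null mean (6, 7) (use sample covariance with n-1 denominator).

Step 1 — sample mean vector:
  mean(A) = (8 + 2 + 6 + 5 + 8) / 5 = 29/5 = 5.8
  mean(B) = (7 + 2 + 4 + 2 + 3) / 5 = 18/5 = 3.6
  x̄ = (5.8, 3.6),  deviation x̄ - mu_0 = (5.8, 3.6) - (6, 7) = (-0.2, -3.4).

Step 2 — sample covariance matrix, S[i,j] = (1/(n-1)) · Σ_k (x_{k,i} - mean_i) · (x_{k,j} - mean_j), divisor n-1 = 4:
  S[A,A] = ((2.2)·(2.2) + (-3.8)·(-3.8) + (0.2)·(0.2) + (-0.8)·(-0.8) + (2.2)·(2.2)) / 4 = 24.8/4 = 6.2
  S[A,B] = ((2.2)·(3.4) + (-3.8)·(-1.6) + (0.2)·(0.4) + (-0.8)·(-1.6) + (2.2)·(-0.6)) / 4 = 13.6/4 = 3.4
  S[B,B] = ((3.4)·(3.4) + (-1.6)·(-1.6) + (0.4)·(0.4) + (-1.6)·(-1.6) + (-0.6)·(-0.6)) / 4 = 17.2/4 = 4.3
  S = [[6.2, 3.4],
 [3.4, 4.3]].

Step 3 — invert S. det(S) = 6.2·4.3 - (3.4)² = 15.1.
  S^{-1} = (1/det) · [[d, -b], [-b, a]] = [[0.2848, -0.2252],
 [-0.2252, 0.4106]].

Step 4 — quadratic form (x̄ - mu_0)^T · S^{-1} · (x̄ - mu_0):
  S^{-1} · (x̄ - mu_0) = (0.7086, -1.351),
  (x̄ - mu_0)^T · [...] = (-0.2)·(0.7086) + (-3.4)·(-1.351) = 4.4517.

Step 5 — scale by n: T² = 5 · 4.4517 = 22.2583.

T² ≈ 22.2583


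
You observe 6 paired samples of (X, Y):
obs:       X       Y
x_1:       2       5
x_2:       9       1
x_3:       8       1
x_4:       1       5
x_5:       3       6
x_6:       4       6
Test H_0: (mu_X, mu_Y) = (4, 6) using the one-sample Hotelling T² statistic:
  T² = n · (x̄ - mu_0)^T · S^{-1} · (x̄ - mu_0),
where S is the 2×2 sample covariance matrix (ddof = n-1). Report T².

Step 1 — sample mean vector:
  mean(X) = (2 + 9 + 8 + 1 + 3 + 4) / 6 = 27/6 = 4.5
  mean(Y) = (5 + 1 + 1 + 5 + 6 + 6) / 6 = 24/6 = 4
  x̄ = (4.5, 4),  deviation x̄ - mu_0 = (4.5, 4) - (4, 6) = (0.5, -2).

Step 2 — sample covariance matrix, S[i,j] = (1/(n-1)) · Σ_k (x_{k,i} - mean_i) · (x_{k,j} - mean_j), divisor n-1 = 5:
  S[X,X] = ((-2.5)·(-2.5) + (4.5)·(4.5) + (3.5)·(3.5) + (-3.5)·(-3.5) + (-1.5)·(-1.5) + (-0.5)·(-0.5)) / 5 = 53.5/5 = 10.7
  S[X,Y] = ((-2.5)·(1) + (4.5)·(-3) + (3.5)·(-3) + (-3.5)·(1) + (-1.5)·(2) + (-0.5)·(2)) / 5 = -34/5 = -6.8
  S[Y,Y] = ((1)·(1) + (-3)·(-3) + (-3)·(-3) + (1)·(1) + (2)·(2) + (2)·(2)) / 5 = 28/5 = 5.6
  S = [[10.7, -6.8],
 [-6.8, 5.6]].

Step 3 — invert S. det(S) = 10.7·5.6 - (-6.8)² = 13.68.
  S^{-1} = (1/det) · [[d, -b], [-b, a]] = [[0.4094, 0.4971],
 [0.4971, 0.7822]].

Step 4 — quadratic form (x̄ - mu_0)^T · S^{-1} · (x̄ - mu_0):
  S^{-1} · (x̄ - mu_0) = (-0.7895, -1.3158),
  (x̄ - mu_0)^T · [...] = (0.5)·(-0.7895) + (-2)·(-1.3158) = 2.2368.

Step 5 — scale by n: T² = 6 · 2.2368 = 13.4211.

T² ≈ 13.4211


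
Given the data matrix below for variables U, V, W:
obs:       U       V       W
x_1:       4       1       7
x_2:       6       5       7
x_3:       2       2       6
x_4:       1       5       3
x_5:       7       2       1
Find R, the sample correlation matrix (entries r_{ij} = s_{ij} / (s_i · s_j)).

Step 1 — column means:
  mean(U) = (4 + 6 + 2 + 1 + 7) / 5 = 20/5 = 4
  mean(V) = (1 + 5 + 2 + 5 + 2) / 5 = 15/5 = 3
  mean(W) = (7 + 7 + 6 + 3 + 1) / 5 = 24/5 = 4.8

Step 2 — sample variances and covariances s[i,j] = (1/(n-1)) · Σ_k (x_{k,i} - mean_i) · (x_{k,j} - mean_j), with n-1 = 4:
  s[U,U] = ((0)·(0) + (2)·(2) + (-2)·(-2) + (-3)·(-3) + (3)·(3)) / 4 = 26/4 = 6.5
  s[U,V] = ((0)·(-2) + (2)·(2) + (-2)·(-1) + (-3)·(2) + (3)·(-1)) / 4 = -3/4 = -0.75
  s[U,W] = ((0)·(2.2) + (2)·(2.2) + (-2)·(1.2) + (-3)·(-1.8) + (3)·(-3.8)) / 4 = -4/4 = -1
  s[V,V] = ((-2)·(-2) + (2)·(2) + (-1)·(-1) + (2)·(2) + (-1)·(-1)) / 4 = 14/4 = 3.5
  s[V,W] = ((-2)·(2.2) + (2)·(2.2) + (-1)·(1.2) + (2)·(-1.8) + (-1)·(-3.8)) / 4 = -1/4 = -0.25
  s[W,W] = ((2.2)·(2.2) + (2.2)·(2.2) + (1.2)·(1.2) + (-1.8)·(-1.8) + (-3.8)·(-3.8)) / 4 = 28.8/4 = 7.2
  Sample standard deviations s_i = √(s[i,i]):
  s(U) = √(6.5) = 2.5495
  s(V) = √(3.5) = 1.8708
  s(W) = √(7.2) = 2.6833

Step 3 — r_{ij} = s_{ij} / (s_i · s_j):
  r[U,U] = 1 (diagonal).
  r[U,V] = -0.75 / (2.5495 · 1.8708) = -0.75 / 4.7697 = -0.1572
  r[U,W] = -1 / (2.5495 · 2.6833) = -1 / 6.8411 = -0.1462
  r[V,V] = 1 (diagonal).
  r[V,W] = -0.25 / (1.8708 · 2.6833) = -0.25 / 5.02 = -0.0498
  r[W,W] = 1 (diagonal).

R is symmetric with unit diagonal. Assembling:

R = [[1, -0.1572, -0.1462],
 [-0.1572, 1, -0.0498],
 [-0.1462, -0.0498, 1]]


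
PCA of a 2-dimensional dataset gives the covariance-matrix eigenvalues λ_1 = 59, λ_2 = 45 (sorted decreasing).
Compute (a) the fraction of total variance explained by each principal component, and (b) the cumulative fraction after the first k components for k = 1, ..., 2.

Step 1 — total variance = trace(Sigma) = Σ λ_i = 59 + 45 = 104.

Step 2 — fraction explained by component i = λ_i / Σ λ:
  PC1: 59/104 = 0.5673
  PC2: 45/104 = 0.4327

Step 3 — cumulative fraction after k components = (λ_1 + ... + λ_k) / Σ λ:
  k = 1: 59/104 = 0.5673
  k = 2: (59 + 45)/104 = 104/104 = 1

Summary (fraction, with percent):

explained: PC1 0.5673 (56.73%), PC2 0.4327 (43.27%);  cumulative: 0.5673, 1


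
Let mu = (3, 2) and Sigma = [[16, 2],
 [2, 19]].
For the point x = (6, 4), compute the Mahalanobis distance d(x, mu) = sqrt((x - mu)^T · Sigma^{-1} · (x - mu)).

Step 1 — centre the observation: (x - mu) = (3, 2).

Step 2 — invert Sigma. det(Sigma) = 16·19 - (2)² = 300.
  Sigma^{-1} = (1/det) · [[d, -b], [-b, a]] = [[0.0633, -0.0067],
 [-0.0067, 0.0533]].

Step 3 — form the quadratic (x - mu)^T · Sigma^{-1} · (x - mu):
  Sigma^{-1} · (x - mu) = (0.1767, 0.0867).
  (x - mu)^T · [Sigma^{-1} · (x - mu)] = (3)·(0.1767) + (2)·(0.0867) = 0.7033.

Step 4 — take square root: d = √(0.7033) ≈ 0.8386.

d(x, mu) = √(0.7033) ≈ 0.8386


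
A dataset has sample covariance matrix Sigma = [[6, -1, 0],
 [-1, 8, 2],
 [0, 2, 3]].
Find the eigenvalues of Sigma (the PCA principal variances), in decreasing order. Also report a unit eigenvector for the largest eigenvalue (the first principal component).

Step 1 — characteristic polynomial p(λ) = det(λI - Sigma) = λ³ - tr·λ² + c_1·λ - det, where tr = trace, c_1 = sum of the principal 2×2 minors, det = det(Sigma):
  tr = 6 + 8 + 3 = 17,
  c_1 = (6·8 - (-1)²) + (6·3 - (0)²) + (8·3 - (2)²) = 47 + 18 + 20 = 85,
  det = 6·(8·3 - (2)²) - (-1)·((-1)·3 - (2)·(0)) + (0)·((-1)·(2) - 8·(0)) = 6·(20) - (-1)·(-3) + (0)·(-2) = 117.
  So p(λ) = λ³ - 17λ² + 85λ - 117.
Step 2 — look for an integer root (rational root theorem: any rational root is an integer divisor of 117). Testing λ = 9:
  p(9) = 729 - 1377 + 765 - 117 = 0  ✓
  Dividing out (λ - 9): p(λ) = (λ - 9)(λ² - 8λ + 13).
Step 3 — remaining eigenvalues from the quadratic λ² - 8λ + 13 = 0:
  Δ = 8² - 4·13 = 64 - 52 = 12,  λ = (8 ± √12)/2 = (8 ± 3.4641)/2 ≈ 5.7321 or 2.2679.
  Sorted: λ_1 = 9,  λ_2 = 5.7321,  λ_3 = 2.2679  (check: sum = 17 = tr ✓).

Step 4 — unit eigenvector for λ_1 = 9: v spans the null space of (Sigma - λ_1 I), whose rows are
  r_1 = (-3, -1, 0),  r_2 = (-1, -1, 2),  r_3 = (0, 2, -6).
  v is orthogonal to every row, so take v ∝ r_1 × r_2 = ((-1)·(2) - (0)·(-1), (0)·(-1) - (-3)·(2), (-3)·(-1) - (-1)·(-1)) = (-2, 6, 2).
  Rescale (divide by 2; multiply by -1 so the first nonzero entry is positive): u = (1, -3, -1).
  ||u|| = √((1)² + (-3)² + (-1)²) = √(11) ≈ 3.3166,  v_1 = u/||u|| ≈ (0.3015, -0.9045, -0.3015) (||v_1|| = 1).

λ_1 = 9,  λ_2 = 5.7321,  λ_3 = 2.2679;  v_1 ≈ (0.3015, -0.9045, -0.3015)


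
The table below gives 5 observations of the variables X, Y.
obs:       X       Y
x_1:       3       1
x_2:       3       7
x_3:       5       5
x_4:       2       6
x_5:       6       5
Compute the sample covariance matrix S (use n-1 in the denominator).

Step 1 — column means:
  mean(X) = (3 + 3 + 5 + 2 + 6) / 5 = 19/5 = 3.8
  mean(Y) = (1 + 7 + 5 + 6 + 5) / 5 = 24/5 = 4.8

Step 2 — sample covariance S[i,j] = (1/(n-1)) · Σ_k (x_{k,i} - mean_i) · (x_{k,j} - mean_j), with n-1 = 4.
  S[X,X] = ((-0.8)·(-0.8) + (-0.8)·(-0.8) + (1.2)·(1.2) + (-1.8)·(-1.8) + (2.2)·(2.2)) / 4 = 10.8/4 = 2.7
  S[X,Y] = ((-0.8)·(-3.8) + (-0.8)·(2.2) + (1.2)·(0.2) + (-1.8)·(1.2) + (2.2)·(0.2)) / 4 = -0.2/4 = -0.05
  S[Y,Y] = ((-3.8)·(-3.8) + (2.2)·(2.2) + (0.2)·(0.2) + (1.2)·(1.2) + (0.2)·(0.2)) / 4 = 20.8/4 = 5.2

S is symmetric (S[j,i] = S[i,j]). Assembling:

S = [[2.7, -0.05],
 [-0.05, 5.2]]


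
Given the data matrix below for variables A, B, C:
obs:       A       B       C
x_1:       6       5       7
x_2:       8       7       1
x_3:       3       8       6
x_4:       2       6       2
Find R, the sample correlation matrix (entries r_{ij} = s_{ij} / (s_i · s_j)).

Step 1 — column means:
  mean(A) = (6 + 8 + 3 + 2) / 4 = 19/4 = 4.75
  mean(B) = (5 + 7 + 8 + 6) / 4 = 26/4 = 6.5
  mean(C) = (7 + 1 + 6 + 2) / 4 = 16/4 = 4

Step 2 — sample variances and covariances s[i,j] = (1/(n-1)) · Σ_k (x_{k,i} - mean_i) · (x_{k,j} - mean_j), with n-1 = 3:
  s[A,A] = ((1.25)·(1.25) + (3.25)·(3.25) + (-1.75)·(-1.75) + (-2.75)·(-2.75)) / 3 = 22.75/3 = 7.5833
  s[A,B] = ((1.25)·(-1.5) + (3.25)·(0.5) + (-1.75)·(1.5) + (-2.75)·(-0.5)) / 3 = -1.5/3 = -0.5
  s[A,C] = ((1.25)·(3) + (3.25)·(-3) + (-1.75)·(2) + (-2.75)·(-2)) / 3 = -4/3 = -1.3333
  s[B,B] = ((-1.5)·(-1.5) + (0.5)·(0.5) + (1.5)·(1.5) + (-0.5)·(-0.5)) / 3 = 5/3 = 1.6667
  s[B,C] = ((-1.5)·(3) + (0.5)·(-3) + (1.5)·(2) + (-0.5)·(-2)) / 3 = -2/3 = -0.6667
  s[C,C] = ((3)·(3) + (-3)·(-3) + (2)·(2) + (-2)·(-2)) / 3 = 26/3 = 8.6667
  Sample standard deviations s_i = √(s[i,i]):
  s(A) = √(7.5833) = 2.7538
  s(B) = √(1.6667) = 1.291
  s(C) = √(8.6667) = 2.9439

Step 3 — r_{ij} = s_{ij} / (s_i · s_j):
  r[A,A] = 1 (diagonal).
  r[A,B] = -0.5 / (2.7538 · 1.291) = -0.5 / 3.5551 = -0.1406
  r[A,C] = -1.3333 / (2.7538 · 2.9439) = -1.3333 / 8.1069 = -0.1645
  r[B,B] = 1 (diagonal).
  r[B,C] = -0.6667 / (1.291 · 2.9439) = -0.6667 / 3.8006 = -0.1754
  r[C,C] = 1 (diagonal).

R is symmetric with unit diagonal. Assembling:

R = [[1, -0.1406, -0.1645],
 [-0.1406, 1, -0.1754],
 [-0.1645, -0.1754, 1]]


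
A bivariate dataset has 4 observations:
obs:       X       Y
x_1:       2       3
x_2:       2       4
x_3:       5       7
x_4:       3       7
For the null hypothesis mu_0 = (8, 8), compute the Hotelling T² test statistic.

Step 1 — sample mean vector:
  mean(X) = (2 + 2 + 5 + 3) / 4 = 12/4 = 3
  mean(Y) = (3 + 4 + 7 + 7) / 4 = 21/4 = 5.25
  x̄ = (3, 5.25),  deviation x̄ - mu_0 = (3, 5.25) - (8, 8) = (-5, -2.75).

Step 2 — sample covariance matrix, S[i,j] = (1/(n-1)) · Σ_k (x_{k,i} - mean_i) · (x_{k,j} - mean_j), divisor n-1 = 3:
  S[X,X] = ((-1)·(-1) + (-1)·(-1) + (2)·(2) + (0)·(0)) / 3 = 6/3 = 2
  S[X,Y] = ((-1)·(-2.25) + (-1)·(-1.25) + (2)·(1.75) + (0)·(1.75)) / 3 = 7/3 = 2.3333
  S[Y,Y] = ((-2.25)·(-2.25) + (-1.25)·(-1.25) + (1.75)·(1.75) + (1.75)·(1.75)) / 3 = 12.75/3 = 4.25
  S = [[2, 2.3333],
 [2.3333, 4.25]].

Step 3 — invert S. det(S) = 2·4.25 - (2.3333)² = 3.0556.
  S^{-1} = (1/det) · [[d, -b], [-b, a]] = [[1.3909, -0.7636],
 [-0.7636, 0.6545]].

Step 4 — quadratic form (x̄ - mu_0)^T · S^{-1} · (x̄ - mu_0):
  S^{-1} · (x̄ - mu_0) = (-4.8545, 2.0182),
  (x̄ - mu_0)^T · [...] = (-5)·(-4.8545) + (-2.75)·(2.0182) = 18.7227.

Step 5 — scale by n: T² = 4 · 18.7227 = 74.8909.

T² ≈ 74.8909


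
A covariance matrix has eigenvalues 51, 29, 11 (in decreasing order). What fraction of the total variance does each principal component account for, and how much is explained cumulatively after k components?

Step 1 — total variance = trace(Sigma) = Σ λ_i = 51 + 29 + 11 = 91.

Step 2 — fraction explained by component i = λ_i / Σ λ:
  PC1: 51/91 = 0.5604
  PC2: 29/91 = 0.3187
  PC3: 11/91 = 0.1209

Step 3 — cumulative fraction after k components = (λ_1 + ... + λ_k) / Σ λ:
  k = 1: 51/91 = 0.5604
  k = 2: (51 + 29)/91 = 80/91 = 0.8791
  k = 3: (51 + 29 + 11)/91 = 91/91 = 1

Summary (fraction, with percent):

explained: PC1 0.5604 (56.04%), PC2 0.3187 (31.87%), PC3 0.1209 (12.09%);  cumulative: 0.5604, 0.8791, 1


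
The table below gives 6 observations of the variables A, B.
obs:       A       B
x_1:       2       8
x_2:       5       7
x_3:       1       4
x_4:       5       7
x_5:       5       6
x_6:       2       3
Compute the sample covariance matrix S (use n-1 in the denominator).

Step 1 — column means:
  mean(A) = (2 + 5 + 1 + 5 + 5 + 2) / 6 = 20/6 = 3.3333
  mean(B) = (8 + 7 + 4 + 7 + 6 + 3) / 6 = 35/6 = 5.8333

Step 2 — sample covariance S[i,j] = (1/(n-1)) · Σ_k (x_{k,i} - mean_i) · (x_{k,j} - mean_j), with n-1 = 5.
  S[A,A] = ((-1.3333)·(-1.3333) + (1.6667)·(1.6667) + (-2.3333)·(-2.3333) + (1.6667)·(1.6667) + (1.6667)·(1.6667) + (-1.3333)·(-1.3333)) / 5 = 17.3333/5 = 3.4667
  S[A,B] = ((-1.3333)·(2.1667) + (1.6667)·(1.1667) + (-2.3333)·(-1.8333) + (1.6667)·(1.1667) + (1.6667)·(0.1667) + (-1.3333)·(-2.8333)) / 5 = 9.3333/5 = 1.8667
  S[B,B] = ((2.1667)·(2.1667) + (1.1667)·(1.1667) + (-1.8333)·(-1.8333) + (1.1667)·(1.1667) + (0.1667)·(0.1667) + (-2.8333)·(-2.8333)) / 5 = 18.8333/5 = 3.7667

S is symmetric (S[j,i] = S[i,j]). Assembling:

S = [[3.4667, 1.8667],
 [1.8667, 3.7667]]
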